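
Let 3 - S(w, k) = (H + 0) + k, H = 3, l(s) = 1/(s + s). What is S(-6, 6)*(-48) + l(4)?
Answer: 2305/8 ≈ 288.13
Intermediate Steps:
l(s) = 1/(2*s)
S(w, k) = -k (S(w, k) = 3 - ((3 + 0) + k) = 3 - (3 + k) = 3 + (-3 - k) = -k)
S(-6, 6)*(-48) + l(4) = -1*6*(-48) + (½)/4 = -6*(-48) + (½)*(¼) = 288 + ⅛ = 2305/8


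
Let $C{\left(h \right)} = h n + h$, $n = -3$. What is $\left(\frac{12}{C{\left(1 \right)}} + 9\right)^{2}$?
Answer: $9$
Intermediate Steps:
$C{\left(h \right)} = - 2 h$ ($C{\left(h \right)} = h \left(-3\right) + h = - 3 h + h = - 2 h$)
$\left(\frac{12}{C{\left(1 \right)}} + 9\right)^{2} = \left(\frac{12}{\left(-2\right) 1} + 9\right)^{2} = \left(\frac{12}{-2} + 9\right)^{2} = \left(12 \left(- \frac{1}{2}\right) + 9\right)^{2} = \left(-6 + 9\right)^{2} = 3^{2} = 9$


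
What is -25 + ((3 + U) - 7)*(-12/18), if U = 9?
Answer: -85/3 ≈ -28.333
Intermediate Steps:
-25 + ((3 + U) - 7)*(-12/18) = -25 + ((3 + 9) - 7)*(-12/18) = -25 + (12 - 7)*(-12*1/18) = -25 + 5*(-⅔) = -25 - 10/3 = -85/3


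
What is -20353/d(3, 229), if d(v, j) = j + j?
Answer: -20353/458 ≈ -44.439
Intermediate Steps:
d(v, j) = 2*j
-20353/d(3, 229) = -20353/(2*229) = -20353/458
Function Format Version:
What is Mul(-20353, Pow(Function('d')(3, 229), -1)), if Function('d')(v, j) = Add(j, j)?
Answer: Rational(-20353, 458) ≈ -44.439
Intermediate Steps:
Function('d')(v, j) = Mul(2, j)
Mul(-20353, Pow(Function('d')(3, 229), -1)) = Mul(-20353, Pow(Mul(2, 229), -1)) = Mul(-20353, Pow(458, -1)) = Mul(-20353, Rational(1, 458)) = Rational(-20353, 458)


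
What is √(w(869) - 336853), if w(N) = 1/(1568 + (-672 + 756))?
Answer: I*√229826717015/826 ≈ 580.39*I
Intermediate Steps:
w(N) = 1/1652 (w(N) = 1/(1568 + 84) = 1/1652)
√(w(869) - 336853) = √(1/1652 - 336853) = √(-556481155/1652) = I*√229826717015/826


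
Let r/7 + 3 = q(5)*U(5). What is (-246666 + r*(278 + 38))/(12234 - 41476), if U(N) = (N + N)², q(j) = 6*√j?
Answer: 126651/14621 - 663600*√5/14621 ≈ -92.826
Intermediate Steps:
U(N) = 4*N² (U(N) = (2*N)² = 4*N²)
r = -21 + 4200*√5 (r = -21 + 7*((6*√5)*(4*5²)) = -21 + 7*((6*√5)*(4*25)) = -21 + 7*((6*√5)*100) = -21 + 7*(600*√5) = -21 + 4200*√5 ≈ 9370.5)
(-246666 + r*(278 + 38))/(12234 - 41476) = (-246666 + (-21 + 4200*√5)*(278 + 38))/(12234 - 41476) = (-246666 + (-21 + 4200*√5)*316)/(-29242) = (-246666 + (-6636 + 1327200*√5))*(-1/29242) = (-253302 + 1327200*√5)*(-1/29242) = 126651/14621 - 663600*√5/14621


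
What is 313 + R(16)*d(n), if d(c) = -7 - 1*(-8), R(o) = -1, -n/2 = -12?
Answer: 312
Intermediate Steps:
n = 24 (n = -2*(-12) = 24)
d(c) = 1 (d(c) = -7 + 8 = 1)
313 + R(16)*d(n) = 313 - 1*1 = 313 - 1 = 312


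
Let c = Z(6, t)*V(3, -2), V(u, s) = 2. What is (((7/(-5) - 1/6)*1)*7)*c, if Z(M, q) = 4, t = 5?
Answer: -1316/15 ≈ -87.733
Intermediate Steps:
c = 8 (c = 4*2 = 8)
(((7/(-5) - 1/6)*1)*7)*c = (((7/(-5) - 1/6)*1)*7)*8 = (((7*(-⅕) - 1*⅙)*1)*7)*8 = (((-7/5 - ⅙)*1)*7)*8 = (-47/30*1*7)*8 = -47/30*7*8 = -329/30*8 = -1316/15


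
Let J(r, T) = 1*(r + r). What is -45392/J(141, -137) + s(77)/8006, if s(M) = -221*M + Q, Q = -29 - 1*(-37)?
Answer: -184102445/1128846 ≈ -163.09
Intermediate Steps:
J(r, T) = 2*r (J(r, T) = 1*(2*r) = 2*r)
Q = 8 (Q = -29 + 37 = 8)
s(M) = 8 - 221*M (s(M) = -221*M + 8 = 8 - 221*M)
-45392/J(141, -137) + s(77)/8006 = -45392/(2*141) + (8 - 221*77)/8006 = -45392/282 + (8 - 17017)*(1/8006) = -45392*1/282 - 17009*1/8006 = -22696/141 - 17009/8006 = -184102445/1128846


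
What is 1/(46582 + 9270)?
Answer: 1/55852 ≈ 1.7904e-5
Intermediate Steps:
1/(46582 + 9270) = 1/55852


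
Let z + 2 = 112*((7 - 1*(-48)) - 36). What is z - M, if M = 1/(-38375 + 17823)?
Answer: 43693553/20552 ≈ 2126.0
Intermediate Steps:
z = 2126 (z = -2 + 112*((7 - 1*(-48)) - 36) = -2 + 112*((7 + 48) - 36) = -2 + 112*(55 - 36) = -2 + 112*19 = -2 + 2128 = 2126)
M = -1/20552 (M = 1/(-20552) = -1/20552 ≈ -4.8657e-5)
z - M = 2126 - 1*(-1/20552) = 2126 + 1/20552 = 43693553/20552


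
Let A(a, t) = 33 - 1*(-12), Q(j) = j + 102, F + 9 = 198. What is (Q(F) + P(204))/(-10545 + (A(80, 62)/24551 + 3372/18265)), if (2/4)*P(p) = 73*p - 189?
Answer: -15796972685/5609190546 ≈ -2.8163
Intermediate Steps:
F = 189 (F = -9 + 198 = 189)
Q(j) = 102 + j
A(a, t) = 45 (A(a, t) = 33 + 12 = 45)
P(p) = -378 + 146*p (P(p) = 2*(73*p - 189) = 2*(-189 + 73*p) = -378 + 146*p)
(Q(F) + P(204))/(-10545 + (A(80, 62)/24551 + 3372/18265)) = ((102 + 189) + (-378 + 146*204))/(-10545 + (45/24551 + 3372/18265)) = (291 + (-378 + 29784))/(-10545 + (45*(1/24551) + 3372*(1/18265))) = (291 + 29406)/(-10545 + (45/24551 + 12/65)) = 29697/(-10545 + 297537/1595815) = 29697/(-16827571638/1595815) = 29697*(-1595815/16827571638) = -15796972685/5609190546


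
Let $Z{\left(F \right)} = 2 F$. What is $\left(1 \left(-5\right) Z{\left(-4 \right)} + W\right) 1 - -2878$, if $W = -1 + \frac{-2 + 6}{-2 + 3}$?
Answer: $2921$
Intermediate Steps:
$W = 3$ ($W = -1 + \frac{4}{1} = -1 + 4 \cdot 1 = -1 + 4 = 3$)
$\left(1 \left(-5\right) Z{\left(-4 \right)} + W\right) 1 - -2878 = \left(1 \left(-5\right) 2 \left(-4\right) + 3\right) 1 - -2878 = \left(\left(-5\right) \left(-8\right) + 3\right) 1 + 2878 = \left(40 + 3\right) 1 + 2878 = 43 \cdot 1 + 2878 = 43 + 2878 = 2921$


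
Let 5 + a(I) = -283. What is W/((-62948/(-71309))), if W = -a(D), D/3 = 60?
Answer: 5134248/15737 ≈ 326.25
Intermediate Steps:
D = 180 (D = 3*60 = 180)
a(I) = -288 (a(I) = -5 - 283 = -288)
W = 288 (W = -1*(-288) = 288)
W/((-62948/(-71309))) = 288/((-62948/(-71309))) = 288/((-62948*(-1/71309))) = 288/(62948/71309) = 288*(71309/62948) = 5134248/15737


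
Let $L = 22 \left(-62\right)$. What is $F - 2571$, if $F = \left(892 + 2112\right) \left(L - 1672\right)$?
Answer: $-9122715$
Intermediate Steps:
$L = -1364$
$F = -9120144$ ($F = \left(892 + 2112\right) \left(-1364 - 1672\right) = 3004 \left(-3036\right) = -9120144$)
$F - 2571 = -9120144 - 2571 = -9122715$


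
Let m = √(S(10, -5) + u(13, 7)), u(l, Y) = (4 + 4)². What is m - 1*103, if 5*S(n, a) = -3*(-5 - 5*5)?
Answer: -103 + √82 ≈ -93.945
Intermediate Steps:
u(l, Y) = 64 (u(l, Y) = 8² = 64)
S(n, a) = 18 (S(n, a) = (-3*(-5 - 5*5))/5 = (-3*(-5 - 25))/5 = (-3*(-30))/5 = (⅕)*90 = 18)
m = √82 (m = √(18 + 64) = √82 ≈ 9.0554)
m - 1*103 = √82 - 1*103 = √82 - 103 = -103 + √82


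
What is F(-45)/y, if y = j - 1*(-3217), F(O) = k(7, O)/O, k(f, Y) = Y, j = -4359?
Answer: -1/1142 ≈ -0.00087566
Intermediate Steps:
F(O) = 1 (F(O) = O/O = 1)
y = -1142 (y = -4359 - 1*(-3217) = -4359 + 3217 = -1142)
F(-45)/y = 1/(-1142) = 1*(-1/1142) = -1/1142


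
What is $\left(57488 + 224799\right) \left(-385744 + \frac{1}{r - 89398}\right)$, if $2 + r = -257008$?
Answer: $- \frac{37720546049713711}{346408} \approx -1.0889 \cdot 10^{11}$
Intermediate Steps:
$r = -257010$ ($r = -2 - 257008 = -257010$)
$\left(57488 + 224799\right) \left(-385744 + \frac{1}{r - 89398}\right) = \left(57488 + 224799\right) \left(-385744 + \frac{1}{-257010 - 89398}\right) = 282287 \left(-385744 + \frac{1}{-346408}\right) = 282287 \left(-385744 - \frac{1}{346408}\right) = 282287 \left(- \frac{133624807553}{346408}\right) = - \frac{37720546049713711}{346408}$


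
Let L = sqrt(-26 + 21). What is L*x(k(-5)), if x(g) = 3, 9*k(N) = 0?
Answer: 3*I*sqrt(5) ≈ 6.7082*I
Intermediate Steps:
k(N) = 0 (k(N) = (1/9)*0 = 0)
L = I*sqrt(5) (L = sqrt(-5) = I*sqrt(5) ≈ 2.2361*I)
L*x(k(-5)) = (I*sqrt(5))*3 = 3*I*sqrt(5)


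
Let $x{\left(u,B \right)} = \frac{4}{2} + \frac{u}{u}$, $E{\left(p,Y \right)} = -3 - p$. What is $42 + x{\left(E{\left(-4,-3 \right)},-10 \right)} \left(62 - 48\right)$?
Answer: $84$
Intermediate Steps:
$x{\left(u,B \right)} = 3$ ($x{\left(u,B \right)} = 4 \cdot \frac{1}{2} + 1 = 2 + 1 = 3$)
$42 + x{\left(E{\left(-4,-3 \right)},-10 \right)} \left(62 - 48\right) = 42 + 3 \left(62 - 48\right) = 42 + 3 \cdot 14 = 42 + 42 = 84$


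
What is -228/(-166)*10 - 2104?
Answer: -173492/83 ≈ -2090.3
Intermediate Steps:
-228/(-166)*10 - 2104 = -228*(-1/166)*10 - 2104 = (114/83)*10 - 2104 = 1140/83 - 2104 = -173492/83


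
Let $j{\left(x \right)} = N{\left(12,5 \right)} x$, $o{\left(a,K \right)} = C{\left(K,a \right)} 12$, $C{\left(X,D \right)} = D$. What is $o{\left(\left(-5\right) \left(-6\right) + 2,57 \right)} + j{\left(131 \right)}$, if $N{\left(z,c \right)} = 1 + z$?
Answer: $2087$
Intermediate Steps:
$o{\left(a,K \right)} = 12 a$ ($o{\left(a,K \right)} = a 12 = 12 a$)
$j{\left(x \right)} = 13 x$ ($j{\left(x \right)} = \left(1 + 12\right) x = 13 x$)
$o{\left(\left(-5\right) \left(-6\right) + 2,57 \right)} + j{\left(131 \right)} = 12 \left(\left(-5\right) \left(-6\right) + 2\right) + 13 \cdot 131 = 12 \left(30 + 2\right) + 1703 = 12 \cdot 32 + 1703 = 384 + 1703 = 2087$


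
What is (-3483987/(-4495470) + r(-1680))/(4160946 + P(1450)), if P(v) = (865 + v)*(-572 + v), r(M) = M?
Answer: -2516301871/9280921790840 ≈ -0.00027113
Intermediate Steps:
P(v) = (-572 + v)*(865 + v)
(-3483987/(-4495470) + r(-1680))/(4160946 + P(1450)) = (-3483987/(-4495470) - 1680)/(4160946 + (-494780 + 1450² + 293*1450)) = (-3483987*(-1/4495470) - 1680)/(4160946 + (-494780 + 2102500 + 424850)) = (1161329/1498490 - 1680)/(4160946 + 2032570) = -2516301871/1498490/6193516 = -2516301871/1498490*1/6193516 = -2516301871/9280921790840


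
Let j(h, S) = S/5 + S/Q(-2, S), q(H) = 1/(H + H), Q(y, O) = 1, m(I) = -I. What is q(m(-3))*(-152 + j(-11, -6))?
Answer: -398/15 ≈ -26.533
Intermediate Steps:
q(H) = 1/(2*H)
j(h, S) = 6*S/5 (j(h, S) = S/5 + S/1 = S*(⅕) + S*1 = S/5 + S = 6*S/5)
q(m(-3))*(-152 + j(-11, -6)) = (1/(2*((-1*(-3)))))*(-152 + (6/5)*(-6)) = ((½)/3)*(-152 - 36/5) = ((½)*(⅓))*(-796/5) = (⅙)*(-796/5) = -398/15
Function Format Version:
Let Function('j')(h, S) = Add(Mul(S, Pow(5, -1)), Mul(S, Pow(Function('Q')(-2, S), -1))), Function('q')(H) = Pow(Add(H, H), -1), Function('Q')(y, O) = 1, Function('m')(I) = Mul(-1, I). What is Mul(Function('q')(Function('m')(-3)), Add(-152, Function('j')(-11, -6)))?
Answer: Rational(-398, 15) ≈ -26.533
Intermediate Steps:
Function('q')(H) = Mul(Rational(1, 2), Pow(H, -1)) (Function('q')(H) = Pow(Mul(2, H), -1) = Mul(Rational(1, 2), Pow(H, -1)))
Function('j')(h, S) = Mul(Rational(6, 5), S) (Function('j')(h, S) = Add(Mul(S, Pow(5, -1)), Mul(S, Pow(1, -1))) = Add(Mul(S, Rational(1, 5)), Mul(S, 1)) = Add(Mul(Rational(1, 5), S), S) = Mul(Rational(6, 5), S))
Mul(Function('q')(Function('m')(-3)), Add(-152, Function('j')(-11, -6))) = Mul(Mul(Rational(1, 2), Pow(Mul(-1, -3), -1)), Add(-152, Mul(Rational(6, 5), -6))) = Mul(Mul(Rational(1, 2), Pow(3, -1)), Add(-152, Rational(-36, 5))) = Mul(Mul(Rational(1, 2), Rational(1, 3)), Rational(-796, 5)) = Mul(Rational(1, 6), Rational(-796, 5)) = Rational(-398, 15)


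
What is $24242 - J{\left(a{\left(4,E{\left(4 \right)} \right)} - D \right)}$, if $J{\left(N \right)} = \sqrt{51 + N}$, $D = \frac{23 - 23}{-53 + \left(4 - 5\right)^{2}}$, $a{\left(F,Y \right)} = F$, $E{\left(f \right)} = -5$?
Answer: $24242 - \sqrt{55} \approx 24235.0$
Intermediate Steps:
$D = 0$ ($D = \frac{0}{-53 + \left(-1\right)^{2}} = \frac{0}{-53 + 1} = \frac{0}{-52} = 0 \left(- \frac{1}{52}\right) = 0$)
$24242 - J{\left(a{\left(4,E{\left(4 \right)} \right)} - D \right)} = 24242 - \sqrt{51 + \left(4 - 0\right)} = 24242 - \sqrt{51 + \left(4 + 0\right)} = 24242 - \sqrt{51 + 4} = 24242 - \sqrt{55}$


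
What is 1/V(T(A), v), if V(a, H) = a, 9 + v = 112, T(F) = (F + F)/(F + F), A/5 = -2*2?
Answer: 1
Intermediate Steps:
A = -20 (A = 5*(-2*2) = 5*(-4) = -20)
T(F) = 1 (T(F) = (2*F)/((2*F)) = (2*F)*(1/(2*F)) = 1)
v = 103 (v = -9 + 112 = 103)
1/V(T(A), v) = 1/1 = 1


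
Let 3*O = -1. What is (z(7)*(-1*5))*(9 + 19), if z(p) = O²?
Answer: -140/9 ≈ -15.556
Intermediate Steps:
O = -⅓ (O = (⅓)*(-1) = -⅓ ≈ -0.33333)
z(p) = ⅑ (z(p) = (-⅓)² = ⅑)
(z(7)*(-1*5))*(9 + 19) = ((-1*5)/9)*(9 + 19) = ((⅑)*(-5))*28 = -5/9*28 = -140/9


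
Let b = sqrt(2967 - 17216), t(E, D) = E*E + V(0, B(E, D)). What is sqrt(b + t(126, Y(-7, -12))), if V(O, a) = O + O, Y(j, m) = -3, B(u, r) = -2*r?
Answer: sqrt(15876 + I*sqrt(14249)) ≈ 126.0 + 0.4737*I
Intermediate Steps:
V(O, a) = 2*O
t(E, D) = E**2 (t(E, D) = E*E + 2*0 = E**2 + 0 = E**2)
b = I*sqrt(14249) (b = sqrt(-14249) = I*sqrt(14249) ≈ 119.37*I)
sqrt(b + t(126, Y(-7, -12))) = sqrt(I*sqrt(14249) + 126**2) = sqrt(I*sqrt(14249) + 15876) = sqrt(15876 + I*sqrt(14249))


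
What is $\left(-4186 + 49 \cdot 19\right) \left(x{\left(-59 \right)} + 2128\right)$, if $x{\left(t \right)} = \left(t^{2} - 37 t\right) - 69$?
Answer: $-25138365$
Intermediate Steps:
$x{\left(t \right)} = -69 + t^{2} - 37 t$
$\left(-4186 + 49 \cdot 19\right) \left(x{\left(-59 \right)} + 2128\right) = \left(-4186 + 49 \cdot 19\right) \left(\left(-69 + \left(-59\right)^{2} - -2183\right) + 2128\right) = \left(-4186 + 931\right) \left(\left(-69 + 3481 + 2183\right) + 2128\right) = - 3255 \left(5595 + 2128\right) = \left(-3255\right) 7723 = -25138365$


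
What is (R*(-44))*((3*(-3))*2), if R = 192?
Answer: 152064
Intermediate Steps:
(R*(-44))*((3*(-3))*2) = (192*(-44))*((3*(-3))*2) = -(-76032)*2 = -8448*(-18) = 152064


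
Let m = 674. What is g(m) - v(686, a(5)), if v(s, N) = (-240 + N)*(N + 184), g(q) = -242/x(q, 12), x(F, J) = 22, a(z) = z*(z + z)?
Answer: 44449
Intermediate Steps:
a(z) = 2*z**2 (a(z) = z*(2*z) = 2*z**2)
g(q) = -11 (g(q) = -242/22 = -242*1/22 = -11)
v(s, N) = (-240 + N)*(184 + N)
g(m) - v(686, a(5)) = -11 - (-44160 + (2*5**2)**2 - 112*5**2) = -11 - (-44160 + (2*25)**2 - 112*25) = -11 - (-44160 + 50**2 - 56*50) = -11 - (-44160 + 2500 - 2800) = -11 - 1*(-44460) = -11 + 44460 = 44449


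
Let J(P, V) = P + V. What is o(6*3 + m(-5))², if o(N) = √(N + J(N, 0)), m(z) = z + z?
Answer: 16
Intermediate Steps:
m(z) = 2*z
o(N) = √2*√N (o(N) = √(N + (N + 0)) = √(N + N) = √(2*N) = √2*√N)
o(6*3 + m(-5))² = (√2*√(6*3 + 2*(-5)))² = (√2*√(18 - 10))² = (√2*√8)² = (√2*(2*√2))² = 4² = 16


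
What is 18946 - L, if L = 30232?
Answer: -11286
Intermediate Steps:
18946 - L = 18946 - 1*30232 = 18946 - 30232 = -11286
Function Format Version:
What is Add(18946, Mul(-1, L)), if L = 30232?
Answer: -11286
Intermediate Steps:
Add(18946, Mul(-1, L)) = Add(18946, Mul(-1, 30232)) = Add(18946, -30232) = -11286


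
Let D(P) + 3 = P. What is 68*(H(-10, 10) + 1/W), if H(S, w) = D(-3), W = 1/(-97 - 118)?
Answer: -15028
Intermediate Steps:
W = -1/215 (W = 1/(-215) = -1/215 ≈ -0.0046512)
D(P) = -3 + P
H(S, w) = -6 (H(S, w) = -3 - 3 = -6)
68*(H(-10, 10) + 1/W) = 68*(-6 + 1/(-1/215)) = 68*(-6 - 215) = 68*(-221) = -15028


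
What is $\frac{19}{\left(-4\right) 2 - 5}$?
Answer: $- \frac{19}{13} \approx -1.4615$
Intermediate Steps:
$\frac{19}{\left(-4\right) 2 - 5} = \frac{19}{-8 - 5} = \frac{19}{-13} = 19 \left(- \frac{1}{13}\right) = - \frac{19}{13}$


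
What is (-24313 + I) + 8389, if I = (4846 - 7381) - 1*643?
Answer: -19102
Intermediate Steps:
I = -3178 (I = -2535 - 643 = -3178)
(-24313 + I) + 8389 = (-24313 - 3178) + 8389 = -27491 + 8389 = -19102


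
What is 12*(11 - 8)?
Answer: 36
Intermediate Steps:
12*(11 - 8) = 12*3 = 36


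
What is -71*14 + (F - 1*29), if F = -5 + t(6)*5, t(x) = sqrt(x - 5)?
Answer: -1023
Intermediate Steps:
t(x) = sqrt(-5 + x)
F = 0 (F = -5 + sqrt(-5 + 6)*5 = -5 + sqrt(1)*5 = -5 + 1*5 = -5 + 5 = 0)
-71*14 + (F - 1*29) = -71*14 + (0 - 1*29) = -994 + (0 - 29) = -994 - 29 = -1023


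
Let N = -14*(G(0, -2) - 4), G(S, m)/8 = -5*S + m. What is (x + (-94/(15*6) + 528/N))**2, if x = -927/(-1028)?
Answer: 12743023225/4194375696 ≈ 3.0381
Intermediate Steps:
G(S, m) = -40*S + 8*m (G(S, m) = 8*(-5*S + m) = 8*(m - 5*S) = -40*S + 8*m)
N = 280 (N = -14*((-40*0 + 8*(-2)) - 4) = -14*((0 - 16) - 4) = -14*(-16 - 4) = -14*(-20) = 280)
x = 927/1028 (x = -927*(-1/1028) = 927/1028 ≈ 0.90175)
(x + (-94/(15*6) + 528/N))**2 = (927/1028 + (-94/(15*6) + 528/280))**2 = (927/1028 + (-94/90 + 528*(1/280)))**2 = (927/1028 + (-94*1/90 + 66/35))**2 = (927/1028 + (-47/45 + 66/35))**2 = (927/1028 + 53/63)**2 = (112885/64764)**2 = 12743023225/4194375696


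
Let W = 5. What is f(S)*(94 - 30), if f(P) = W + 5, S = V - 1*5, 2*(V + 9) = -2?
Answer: 640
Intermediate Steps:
V = -10 (V = -9 + (½)*(-2) = -9 - 1 = -10)
S = -15 (S = -10 - 1*5 = -10 - 5 = -15)
f(P) = 10 (f(P) = 5 + 5 = 10)
f(S)*(94 - 30) = 10*(94 - 30) = 10*64 = 640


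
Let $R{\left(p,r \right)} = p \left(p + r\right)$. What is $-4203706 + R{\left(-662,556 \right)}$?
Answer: $-4133534$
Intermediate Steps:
$-4203706 + R{\left(-662,556 \right)} = -4203706 - 662 \left(-662 + 556\right) = -4203706 - -70172 = -4203706 + 70172 = -4133534$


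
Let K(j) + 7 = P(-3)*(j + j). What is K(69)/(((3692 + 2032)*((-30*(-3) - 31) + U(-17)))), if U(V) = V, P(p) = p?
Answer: -421/240408 ≈ -0.0017512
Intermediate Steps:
K(j) = -7 - 6*j (K(j) = -7 - 3*(j + j) = -7 - 6*j)
K(69)/(((3692 + 2032)*((-30*(-3) - 31) + U(-17)))) = (-7 - 6*69)/(((3692 + 2032)*((-30*(-3) - 31) - 17))) = (-7 - 414)/((5724*((90 - 31) - 17))) = -421*1/(5724*(59 - 17)) = -421/(5724*42) = -421/240408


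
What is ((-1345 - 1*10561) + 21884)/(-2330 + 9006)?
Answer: 4989/3338 ≈ 1.4946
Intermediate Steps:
((-1345 - 1*10561) + 21884)/(-2330 + 9006) = ((-1345 - 10561) + 21884)/6676 = (-11906 + 21884)*(1/6676) = 9978*(1/6676) = 4989/3338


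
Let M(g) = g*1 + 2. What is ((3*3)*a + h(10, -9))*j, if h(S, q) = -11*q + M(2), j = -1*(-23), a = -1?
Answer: 2162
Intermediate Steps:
M(g) = 2 + g (M(g) = g + 2 = 2 + g)
j = 23
h(S, q) = 4 - 11*q (h(S, q) = -11*q + (2 + 2) = -11*q + 4 = 4 - 11*q)
((3*3)*a + h(10, -9))*j = ((3*3)*(-1) + (4 - 11*(-9)))*23 = (9*(-1) + (4 + 99))*23 = (-9 + 103)*23 = 94*23 = 2162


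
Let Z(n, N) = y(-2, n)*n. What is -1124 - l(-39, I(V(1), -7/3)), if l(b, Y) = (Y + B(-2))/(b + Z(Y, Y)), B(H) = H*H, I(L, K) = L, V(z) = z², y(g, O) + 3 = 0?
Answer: -47203/42 ≈ -1123.9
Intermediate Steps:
y(g, O) = -3 (y(g, O) = -3 + 0 = -3)
Z(n, N) = -3*n
B(H) = H²
l(b, Y) = (4 + Y)/(b - 3*Y) (l(b, Y) = (Y + (-2)²)/(b - 3*Y) = (Y + 4)/(b - 3*Y) = (4 + Y)/(b - 3*Y))
-1124 - l(-39, I(V(1), -7/3)) = -1124 - (4 + 1²)/(-39 - 3*1²) = -1124 - (4 + 1)/(-39 - 3*1) = -1124 - 5/(-39 - 3) = -1124 - 5/(-42) = -1124 - (-1)*5/42 = -1124 - 1*(-5/42) = -1124 + 5/42 = -47203/42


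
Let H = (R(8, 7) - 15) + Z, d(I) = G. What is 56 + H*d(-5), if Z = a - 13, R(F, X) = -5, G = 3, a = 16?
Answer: 5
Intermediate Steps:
d(I) = 3
Z = 3 (Z = 16 - 13 = 3)
H = -17 (H = (-5 - 15) + 3 = -20 + 3 = -17)
56 + H*d(-5) = 56 - 17*3 = 56 - 51 = 5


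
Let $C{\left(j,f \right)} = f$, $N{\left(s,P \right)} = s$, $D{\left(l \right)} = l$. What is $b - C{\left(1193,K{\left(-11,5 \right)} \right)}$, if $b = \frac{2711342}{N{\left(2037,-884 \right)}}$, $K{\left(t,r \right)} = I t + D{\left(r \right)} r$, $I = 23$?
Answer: $\frac{3175778}{2037} \approx 1559.0$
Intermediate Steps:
$K{\left(t,r \right)} = r^{2} + 23 t$ ($K{\left(t,r \right)} = 23 t + r r = 23 t + r^{2} = r^{2} + 23 t$)
$b = \frac{2711342}{2037} \approx 1331.0$
$b - C{\left(1193,K{\left(-11,5 \right)} \right)} = \frac{2711342}{2037} - \left(5^{2} + 23 \left(-11\right)\right) = \frac{2711342}{2037} - \left(25 - 253\right) = \frac{2711342}{2037} - -228 = \frac{2711342}{2037} + 228 = \frac{3175778}{2037}$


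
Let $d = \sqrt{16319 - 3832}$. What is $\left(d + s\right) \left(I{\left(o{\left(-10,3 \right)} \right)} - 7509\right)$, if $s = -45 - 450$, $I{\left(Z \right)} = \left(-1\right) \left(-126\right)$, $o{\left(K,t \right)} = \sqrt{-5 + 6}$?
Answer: $3654585 - 7383 \sqrt{12487} \approx 2.8296 \cdot 10^{6}$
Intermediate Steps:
$o{\left(K,t \right)} = 1$ ($o{\left(K,t \right)} = \sqrt{1} = 1$)
$I{\left(Z \right)} = 126$
$d = \sqrt{12487} \approx 111.75$
$s = -495$ ($s = -45 - 450 = -495$)
$\left(d + s\right) \left(I{\left(o{\left(-10,3 \right)} \right)} - 7509\right) = \left(\sqrt{12487} - 495\right) \left(126 - 7509\right) = \left(-495 + \sqrt{12487}\right) \left(-7383\right) = 3654585 - 7383 \sqrt{12487}$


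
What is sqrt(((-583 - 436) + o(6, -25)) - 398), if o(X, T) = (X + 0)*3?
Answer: I*sqrt(1399) ≈ 37.403*I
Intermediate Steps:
o(X, T) = 3*X (o(X, T) = X*3 = 3*X)
sqrt(((-583 - 436) + o(6, -25)) - 398) = sqrt(((-583 - 436) + 3*6) - 398) = sqrt((-1019 + 18) - 398) = sqrt(-1001 - 398) = sqrt(-1399) = I*sqrt(1399)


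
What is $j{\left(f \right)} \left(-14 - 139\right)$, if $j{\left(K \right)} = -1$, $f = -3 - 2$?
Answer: $153$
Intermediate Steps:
$f = -5$ ($f = -3 - 2 = -5$)
$j{\left(f \right)} \left(-14 - 139\right) = - (-14 - 139) = \left(-1\right) \left(-153\right) = 153$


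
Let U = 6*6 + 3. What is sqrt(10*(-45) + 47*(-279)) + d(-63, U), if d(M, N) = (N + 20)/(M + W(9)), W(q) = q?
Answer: -59/54 + 3*I*sqrt(1507) ≈ -1.0926 + 116.46*I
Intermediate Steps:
U = 39 (U = 36 + 3 = 39)
d(M, N) = (20 + N)/(9 + M) (d(M, N) = (N + 20)/(M + 9) = (20 + N)/(9 + M))
sqrt(10*(-45) + 47*(-279)) + d(-63, U) = sqrt(10*(-45) + 47*(-279)) + (20 + 39)/(9 - 63) = sqrt(-450 - 13113) + 59/(-54) = sqrt(-13563) - 1/54*59 = 3*I*sqrt(1507) - 59/54 = -59/54 + 3*I*sqrt(1507)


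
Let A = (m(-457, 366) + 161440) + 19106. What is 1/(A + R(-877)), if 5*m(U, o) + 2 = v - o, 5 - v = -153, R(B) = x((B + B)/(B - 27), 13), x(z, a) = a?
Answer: 1/180517 ≈ 5.5396e-6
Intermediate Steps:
R(B) = 13
v = 158 (v = 5 - 1*(-153) = 5 + 153 = 158)
m(U, o) = 156/5 - o/5 (m(U, o) = -⅖ + (158 - o)/5 = -⅖ + (158/5 - o/5) = 156/5 - o/5)
A = 180504 (A = ((156/5 - ⅕*366) + 161440) + 19106 = ((156/5 - 366/5) + 161440) + 19106 = (-42 + 161440) + 19106 = 161398 + 19106 = 180504)
1/(A + R(-877)) = 1/(180504 + 13) = 1/180517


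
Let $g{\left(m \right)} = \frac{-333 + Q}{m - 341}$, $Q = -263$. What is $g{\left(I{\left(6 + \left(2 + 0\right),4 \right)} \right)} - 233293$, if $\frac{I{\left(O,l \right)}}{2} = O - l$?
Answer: $- \frac{77685973}{333} \approx -2.3329 \cdot 10^{5}$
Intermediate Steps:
$I{\left(O,l \right)} = - 2 l + 2 O$ ($I{\left(O,l \right)} = 2 \left(O - l\right) = - 2 l + 2 O$)
$g{\left(m \right)} = - \frac{596}{-341 + m}$ ($g{\left(m \right)} = \frac{-333 - 263}{m - 341} = - \frac{596}{-341 + m}$)
$g{\left(I{\left(6 + \left(2 + 0\right),4 \right)} \right)} - 233293 = - \frac{596}{-341 + \left(\left(-2\right) 4 + 2 \left(6 + \left(2 + 0\right)\right)\right)} - 233293 = - \frac{596}{-341 - \left(8 - 2 \left(6 + 2\right)\right)} - 233293 = - \frac{596}{-341 + \left(-8 + 2 \cdot 8\right)} - 233293 = - \frac{596}{-341 + \left(-8 + 16\right)} - 233293 = - \frac{596}{-341 + 8} - 233293 = - \frac{596}{-333} - 233293 = \left(-596\right) \left(- \frac{1}{333}\right) - 233293 = \frac{596}{333} - 233293 = - \frac{77685973}{333}$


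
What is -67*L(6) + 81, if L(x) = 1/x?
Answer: 419/6 ≈ 69.833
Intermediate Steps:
-67*L(6) + 81 = -67/6 + 81 = 419/6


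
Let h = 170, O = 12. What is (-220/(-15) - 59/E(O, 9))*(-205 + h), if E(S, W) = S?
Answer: -1365/4 ≈ -341.25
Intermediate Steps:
(-220/(-15) - 59/E(O, 9))*(-205 + h) = (-220/(-15) - 59/12)*(-205 + 170) = (-220*(-1/15) - 59*1/12)*(-35) = (44/3 - 59/12)*(-35) = (39/4)*(-35) = -1365/4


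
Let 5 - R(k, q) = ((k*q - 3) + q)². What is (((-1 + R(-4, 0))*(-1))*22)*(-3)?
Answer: -330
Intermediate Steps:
R(k, q) = 5 - (-3 + q + k*q)² (R(k, q) = 5 - ((k*q - 3) + q)² = 5 - ((-3 + k*q) + q)² = 5 - (-3 + q + k*q)²)
(((-1 + R(-4, 0))*(-1))*22)*(-3) = (((-1 + (5 - (-3 + 0 - 4*0)²))*(-1))*22)*(-3) = (((-1 + (5 - (-3 + 0 + 0)²))*(-1))*22)*(-3) = (((-1 + (5 - 1*(-3)²))*(-1))*22)*(-3) = (((-1 + (5 - 1*9))*(-1))*22)*(-3) = (((-1 + (5 - 9))*(-1))*22)*(-3) = (((-1 - 4)*(-1))*22)*(-3) = (-5*(-1)*22)*(-3) = (5*22)*(-3) = 110*(-3) = -330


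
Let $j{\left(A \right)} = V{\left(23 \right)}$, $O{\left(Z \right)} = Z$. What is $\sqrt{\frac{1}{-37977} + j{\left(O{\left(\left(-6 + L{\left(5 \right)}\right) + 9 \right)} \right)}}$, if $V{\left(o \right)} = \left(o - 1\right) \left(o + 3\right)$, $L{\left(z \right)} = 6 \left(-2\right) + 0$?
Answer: $\frac{\sqrt{824968408611}}{37977} \approx 23.917$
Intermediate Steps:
$L{\left(z \right)} = -12$ ($L{\left(z \right)} = -12 + 0 = -12$)
$V{\left(o \right)} = \left(-1 + o\right) \left(3 + o\right)$
$j{\left(A \right)} = 572$ ($j{\left(A \right)} = -3 + 23^{2} + 2 \cdot 23 = -3 + 529 + 46 = 572$)
$\sqrt{\frac{1}{-37977} + j{\left(O{\left(\left(-6 + L{\left(5 \right)}\right) + 9 \right)} \right)}} = \sqrt{\frac{1}{-37977} + 572} = \sqrt{- \frac{1}{37977} + 572} = \sqrt{\frac{21722843}{37977}} = \frac{\sqrt{824968408611}}{37977}$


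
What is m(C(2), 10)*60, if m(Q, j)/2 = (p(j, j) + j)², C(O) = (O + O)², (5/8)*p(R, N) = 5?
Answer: 38880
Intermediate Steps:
p(R, N) = 8 (p(R, N) = (8/5)*5 = 8)
C(O) = 4*O² (C(O) = (2*O)² = 4*O²)
m(Q, j) = 2*(8 + j)²
m(C(2), 10)*60 = (2*(8 + 10)²)*60 = (2*18²)*60 = (2*324)*60 = 648*60 = 38880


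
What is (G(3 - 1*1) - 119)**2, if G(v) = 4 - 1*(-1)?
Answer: 12996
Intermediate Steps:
G(v) = 5 (G(v) = 4 + 1 = 5)
(G(3 - 1*1) - 119)**2 = (5 - 119)**2 = (-114)**2 = 12996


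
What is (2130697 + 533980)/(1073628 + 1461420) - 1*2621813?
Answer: -6646419137347/2535048 ≈ -2.6218e+6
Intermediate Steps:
(2130697 + 533980)/(1073628 + 1461420) - 1*2621813 = 2664677/2535048 - 2621813 = -6646419137347/2535048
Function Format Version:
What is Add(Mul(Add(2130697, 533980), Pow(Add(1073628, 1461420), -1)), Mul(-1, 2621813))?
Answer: Rational(-6646419137347, 2535048) ≈ -2.6218e+6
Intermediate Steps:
Add(Mul(Add(2130697, 533980), Pow(Add(1073628, 1461420), -1)), Mul(-1, 2621813)) = Add(Mul(2664677, Pow(2535048, -1)), -2621813) = Add(Mul(2664677, Rational(1, 2535048)), -2621813) = Add(Rational(2664677, 2535048), -2621813) = Rational(-6646419137347, 2535048)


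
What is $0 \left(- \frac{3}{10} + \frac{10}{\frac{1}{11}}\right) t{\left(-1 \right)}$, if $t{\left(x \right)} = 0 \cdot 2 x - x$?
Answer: $0$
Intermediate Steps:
$t{\left(x \right)} = - x$ ($t{\left(x \right)} = 0 x - x = 0 - x = - x$)
$0 \left(- \frac{3}{10} + \frac{10}{\frac{1}{11}}\right) t{\left(-1 \right)} = 0 \left(- \frac{3}{10} + \frac{10}{\frac{1}{11}}\right) \left(\left(-1\right) \left(-1\right)\right) = 0 \left(\left(-3\right) \frac{1}{10} + 10 \frac{1}{\frac{1}{11}}\right) 1 = 0 \left(- \frac{3}{10} + 10 \cdot 11\right) 1 = 0 \left(- \frac{3}{10} + 110\right) 1 = 0 \cdot \frac{1097}{10} \cdot 1 = 0 \cdot 1 = 0$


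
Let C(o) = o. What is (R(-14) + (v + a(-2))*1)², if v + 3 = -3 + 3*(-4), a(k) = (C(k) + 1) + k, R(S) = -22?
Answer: 1849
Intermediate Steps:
a(k) = 1 + 2*k (a(k) = (k + 1) + k = (1 + k) + k = 1 + 2*k)
v = -18 (v = -3 + (-3 + 3*(-4)) = -3 + (-3 - 12) = -3 - 15 = -18)
(R(-14) + (v + a(-2))*1)² = (-22 + (-18 + (1 + 2*(-2)))*1)² = (-22 + (-18 + (1 - 4))*1)² = (-22 + (-18 - 3)*1)² = (-22 - 21*1)² = (-22 - 21)² = (-43)² = 1849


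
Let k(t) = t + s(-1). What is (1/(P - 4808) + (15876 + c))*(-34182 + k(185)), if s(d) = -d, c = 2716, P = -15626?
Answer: -6457691941146/10217 ≈ -6.3205e+8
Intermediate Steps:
k(t) = 1 + t (k(t) = t - 1*(-1) = t + 1 = 1 + t)
(1/(P - 4808) + (15876 + c))*(-34182 + k(185)) = (1/(-15626 - 4808) + (15876 + 2716))*(-34182 + (1 + 185)) = (1/(-20434) + 18592)*(-34182 + 186) = (-1/20434 + 18592)*(-33996) = (379908927/20434)*(-33996) = -6457691941146/10217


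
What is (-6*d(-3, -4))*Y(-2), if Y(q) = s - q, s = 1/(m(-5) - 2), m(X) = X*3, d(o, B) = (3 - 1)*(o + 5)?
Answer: -792/17 ≈ -46.588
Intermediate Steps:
d(o, B) = 10 + 2*o (d(o, B) = 2*(5 + o) = 10 + 2*o)
m(X) = 3*X
s = -1/17 (s = 1/(3*(-5) - 2) = 1/(-15 - 2) = 1/(-17) = -1/17 ≈ -0.058824)
Y(q) = -1/17 - q
(-6*d(-3, -4))*Y(-2) = (-6*(10 + 2*(-3)))*(-1/17 - 1*(-2)) = (-6*(10 - 6))*(-1/17 + 2) = -6*4*(33/17) = -24*33/17 = -792/17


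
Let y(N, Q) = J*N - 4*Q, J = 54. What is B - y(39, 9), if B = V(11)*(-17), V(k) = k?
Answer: -2257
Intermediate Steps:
B = -187 (B = 11*(-17) = -187)
y(N, Q) = -4*Q + 54*N (y(N, Q) = 54*N - 4*Q = -4*Q + 54*N)
B - y(39, 9) = -187 - (-4*9 + 54*39) = -187 - (-36 + 2106) = -187 - 1*2070 = -187 - 2070 = -2257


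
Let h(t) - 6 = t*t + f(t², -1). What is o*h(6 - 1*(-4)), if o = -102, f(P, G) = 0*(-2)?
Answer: -10812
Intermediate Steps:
f(P, G) = 0
h(t) = 6 + t² (h(t) = 6 + (t*t + 0) = 6 + (t² + 0) = 6 + t²)
o*h(6 - 1*(-4)) = -102*(6 + (6 - 1*(-4))²) = -102*(6 + (6 + 4)²) = -102*(6 + 10²) = -102*(6 + 100) = -102*106 = -10812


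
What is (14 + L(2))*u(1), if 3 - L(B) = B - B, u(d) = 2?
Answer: 34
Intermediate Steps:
L(B) = 3 (L(B) = 3 - (B - B) = 3 - 1*0 = 3 + 0 = 3)
(14 + L(2))*u(1) = (14 + 3)*2 = 17*2 = 34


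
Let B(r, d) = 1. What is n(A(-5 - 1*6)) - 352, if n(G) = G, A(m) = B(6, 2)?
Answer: -351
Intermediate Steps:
A(m) = 1
n(A(-5 - 1*6)) - 352 = 1 - 352 = -351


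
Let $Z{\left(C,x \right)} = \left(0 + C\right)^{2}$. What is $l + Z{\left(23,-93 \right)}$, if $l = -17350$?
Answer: $-16821$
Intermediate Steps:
$Z{\left(C,x \right)} = C^{2}$
$l + Z{\left(23,-93 \right)} = -17350 + 23^{2} = -17350 + 529 = -16821$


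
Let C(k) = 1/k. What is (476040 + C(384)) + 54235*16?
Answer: 516019201/384 ≈ 1.3438e+6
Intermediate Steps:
(476040 + C(384)) + 54235*16 = (476040 + 1/384) + 54235*16 = (476040 + 1/384) + 867760 = 182799361/384 + 867760 = 516019201/384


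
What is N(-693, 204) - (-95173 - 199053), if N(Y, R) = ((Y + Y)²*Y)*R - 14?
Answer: -271574752300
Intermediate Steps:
N(Y, R) = -14 + 4*R*Y³ (N(Y, R) = ((2*Y)²*Y)*R - 14 = ((4*Y²)*Y)*R - 14 = (4*Y³)*R - 14 = 4*R*Y³ - 14 = -14 + 4*R*Y³)
N(-693, 204) - (-95173 - 199053) = (-14 + 4*204*(-693)³) - (-95173 - 199053) = (-14 + 4*204*(-332812557)) - 1*(-294226) = (-14 - 271575046512) + 294226 = -271575046526 + 294226 = -271574752300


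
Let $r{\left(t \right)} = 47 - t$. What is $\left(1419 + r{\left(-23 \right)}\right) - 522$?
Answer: $967$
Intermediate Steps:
$\left(1419 + r{\left(-23 \right)}\right) - 522 = \left(1419 + \left(47 - -23\right)\right) - 522 = \left(1419 + \left(47 + 23\right)\right) - 522 = \left(1419 + 70\right) - 522 = 1489 - 522 = 967$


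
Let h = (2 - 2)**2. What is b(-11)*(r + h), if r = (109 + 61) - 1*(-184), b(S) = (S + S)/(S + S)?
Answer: 354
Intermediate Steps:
b(S) = 1 (b(S) = (2*S)/((2*S)) = (2*S)*(1/(2*S)) = 1)
h = 0 (h = 0**2 = 0)
r = 354 (r = 170 + 184 = 354)
b(-11)*(r + h) = 1*(354 + 0) = 1*354 = 354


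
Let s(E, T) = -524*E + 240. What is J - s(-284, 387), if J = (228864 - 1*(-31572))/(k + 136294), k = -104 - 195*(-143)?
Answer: -24456102764/164075 ≈ -1.4905e+5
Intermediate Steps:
s(E, T) = 240 - 524*E
k = 27781 (k = -104 + 27885 = 27781)
J = 260436/164075 (J = (228864 - 1*(-31572))/(27781 + 136294) = (228864 + 31572)/164075 = 260436*(1/164075) = 260436/164075 ≈ 1.5873)
J - s(-284, 387) = 260436/164075 - (240 - 524*(-284)) = 260436/164075 - (240 + 148816) = 260436/164075 - 1*149056 = 260436/164075 - 149056 = -24456102764/164075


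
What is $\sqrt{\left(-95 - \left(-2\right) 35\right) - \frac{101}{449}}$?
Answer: $\frac{i \sqrt{5085374}}{449} \approx 5.0224 i$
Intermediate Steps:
$\sqrt{\left(-95 - \left(-2\right) 35\right) - \frac{101}{449}} = \sqrt{\left(-95 - -70\right) - \frac{101}{449}} = \sqrt{\left(-95 + 70\right) - \frac{101}{449}} = \sqrt{-25 - \frac{101}{449}} = \sqrt{- \frac{11326}{449}} = \frac{i \sqrt{5085374}}{449}$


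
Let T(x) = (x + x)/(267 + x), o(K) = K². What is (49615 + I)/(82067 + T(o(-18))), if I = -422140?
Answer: -14677485/3233483 ≈ -4.5392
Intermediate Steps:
T(x) = 2*x/(267 + x) (T(x) = (2*x)/(267 + x) = 2*x/(267 + x))
(49615 + I)/(82067 + T(o(-18))) = (49615 - 422140)/(82067 + 2*(-18)²/(267 + (-18)²)) = -372525/(82067 + 2*324/(267 + 324)) = -372525/(82067 + 2*324/591) = -372525/(82067 + 2*324*(1/591)) = -372525/(82067 + 216/197) = -372525/16167415/197 = -372525*197/16167415 = -14677485/3233483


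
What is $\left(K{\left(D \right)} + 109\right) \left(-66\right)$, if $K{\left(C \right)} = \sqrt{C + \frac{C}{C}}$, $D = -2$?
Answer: $-7194 - 66 i \approx -7194.0 - 66.0 i$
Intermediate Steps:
$K{\left(C \right)} = \sqrt{1 + C}$ ($K{\left(C \right)} = \sqrt{C + 1} = \sqrt{1 + C}$)
$\left(K{\left(D \right)} + 109\right) \left(-66\right) = \left(\sqrt{1 - 2} + 109\right) \left(-66\right) = \left(\sqrt{-1} + 109\right) \left(-66\right) = \left(i + 109\right) \left(-66\right) = \left(109 + i\right) \left(-66\right) = -7194 - 66 i$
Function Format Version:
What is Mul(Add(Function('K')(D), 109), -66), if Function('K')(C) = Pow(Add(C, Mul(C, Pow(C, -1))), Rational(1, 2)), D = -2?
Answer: Add(-7194, Mul(-66, I)) ≈ Add(-7194.0, Mul(-66.000, I))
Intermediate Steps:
Function('K')(C) = Pow(Add(1, C), Rational(1, 2)) (Function('K')(C) = Pow(Add(C, 1), Rational(1, 2)) = Pow(Add(1, C), Rational(1, 2)))
Mul(Add(Function('K')(D), 109), -66) = Mul(Add(Pow(Add(1, -2), Rational(1, 2)), 109), -66) = Mul(Add(Pow(-1, Rational(1, 2)), 109), -66) = Mul(Add(I, 109), -66) = Mul(Add(109, I), -66) = Add(-7194, Mul(-66, I))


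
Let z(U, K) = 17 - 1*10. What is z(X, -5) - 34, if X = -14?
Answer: -27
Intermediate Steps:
z(U, K) = 7 (z(U, K) = 17 - 10 = 7)
z(X, -5) - 34 = 7 - 34 = -27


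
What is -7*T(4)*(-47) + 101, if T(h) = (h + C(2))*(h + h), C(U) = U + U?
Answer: 21157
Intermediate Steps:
C(U) = 2*U
T(h) = 2*h*(4 + h) (T(h) = (h + 2*2)*(h + h) = (h + 4)*(2*h) = (4 + h)*(2*h) = 2*h*(4 + h))
-7*T(4)*(-47) + 101 = -14*4*(4 + 4)*(-47) + 101 = -14*4*8*(-47) + 101 = -7*64*(-47) + 101 = -448*(-47) + 101 = 21056 + 101 = 21157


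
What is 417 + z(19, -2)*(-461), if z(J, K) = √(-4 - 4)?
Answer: 417 - 922*I*√2 ≈ 417.0 - 1303.9*I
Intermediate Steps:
z(J, K) = 2*I*√2 (z(J, K) = √(-8) = 2*I*√2)
417 + z(19, -2)*(-461) = 417 + (2*I*√2)*(-461) = 417 - 922*I*√2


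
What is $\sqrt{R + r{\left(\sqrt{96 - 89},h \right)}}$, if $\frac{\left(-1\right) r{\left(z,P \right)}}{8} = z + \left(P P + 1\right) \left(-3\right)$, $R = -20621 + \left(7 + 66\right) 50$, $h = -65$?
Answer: $\sqrt{84453 - 8 \sqrt{7}} \approx 290.57$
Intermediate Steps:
$R = -16971$ ($R = -20621 + 73 \cdot 50 = -20621 + 3650 = -16971$)
$r{\left(z,P \right)} = 24 - 8 z + 24 P^{2}$ ($r{\left(z,P \right)} = - 8 \left(z + \left(P P + 1\right) \left(-3\right)\right) = - 8 \left(z + \left(P^{2} + 1\right) \left(-3\right)\right) = - 8 \left(z + \left(1 + P^{2}\right) \left(-3\right)\right) = - 8 \left(z - \left(3 + 3 P^{2}\right)\right) = - 8 \left(-3 + z - 3 P^{2}\right) = 24 - 8 z + 24 P^{2}$)
$\sqrt{R + r{\left(\sqrt{96 - 89},h \right)}} = \sqrt{-16971 + \left(24 - 8 \sqrt{96 - 89} + 24 \left(-65\right)^{2}\right)} = \sqrt{-16971 + \left(24 - 8 \sqrt{7} + 24 \cdot 4225\right)} = \sqrt{-16971 + \left(24 - 8 \sqrt{7} + 101400\right)} = \sqrt{-16971 + \left(101424 - 8 \sqrt{7}\right)} = \sqrt{84453 - 8 \sqrt{7}}$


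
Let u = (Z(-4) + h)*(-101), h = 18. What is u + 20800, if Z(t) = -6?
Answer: 19588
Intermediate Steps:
u = -1212 (u = (-6 + 18)*(-101) = 12*(-101) = -1212)
u + 20800 = -1212 + 20800 = 19588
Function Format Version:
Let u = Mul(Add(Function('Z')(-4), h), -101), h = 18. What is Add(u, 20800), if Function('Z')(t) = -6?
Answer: 19588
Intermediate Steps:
u = -1212 (u = Mul(Add(-6, 18), -101) = Mul(12, -101) = -1212)
Add(u, 20800) = Add(-1212, 20800) = 19588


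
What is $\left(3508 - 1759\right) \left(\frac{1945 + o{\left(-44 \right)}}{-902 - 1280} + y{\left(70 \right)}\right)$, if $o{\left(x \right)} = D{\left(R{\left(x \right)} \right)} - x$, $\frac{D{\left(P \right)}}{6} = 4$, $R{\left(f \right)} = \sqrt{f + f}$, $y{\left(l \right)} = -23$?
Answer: $- \frac{91296051}{2182} \approx -41841.0$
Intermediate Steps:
$R{\left(f \right)} = \sqrt{2} \sqrt{f}$ ($R{\left(f \right)} = \sqrt{2 f} = \sqrt{2} \sqrt{f}$)
$D{\left(P \right)} = 24$ ($D{\left(P \right)} = 6 \cdot 4 = 24$)
$o{\left(x \right)} = 24 - x$
$\left(3508 - 1759\right) \left(\frac{1945 + o{\left(-44 \right)}}{-902 - 1280} + y{\left(70 \right)}\right) = \left(3508 - 1759\right) \left(\frac{1945 + \left(24 - -44\right)}{-902 - 1280} - 23\right) = 1749 \left(\frac{1945 + \left(24 + 44\right)}{-2182} - 23\right) = 1749 \left(\left(1945 + 68\right) \left(- \frac{1}{2182}\right) - 23\right) = 1749 \left(2013 \left(- \frac{1}{2182}\right) - 23\right) = 1749 \left(- \frac{2013}{2182} - 23\right) = 1749 \left(- \frac{52199}{2182}\right) = - \frac{91296051}{2182}$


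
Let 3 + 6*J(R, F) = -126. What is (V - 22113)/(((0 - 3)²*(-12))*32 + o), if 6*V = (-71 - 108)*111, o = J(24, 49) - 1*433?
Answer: 50849/7821 ≈ 6.5016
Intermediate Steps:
J(R, F) = -43/2 (J(R, F) = -½ + (⅙)*(-126) = -½ - 21 = -43/2)
o = -909/2 (o = -43/2 - 1*433 = -43/2 - 433 = -909/2 ≈ -454.50)
V = -6623/2 (V = ((-71 - 108)*111)/6 = (-179*111)/6 = (⅙)*(-19869) = -6623/2 ≈ -3311.5)
(V - 22113)/(((0 - 3)²*(-12))*32 + o) = (-6623/2 - 22113)/(((0 - 3)²*(-12))*32 - 909/2) = -50849/(2*(((-3)²*(-12))*32 - 909/2)) = -50849/(2*((9*(-12))*32 - 909/2)) = -50849/(2*(-108*32 - 909/2)) = -50849/(2*(-3456 - 909/2)) = -50849/(2*(-7821/2)) = -50849/2*(-2/7821) = 50849/7821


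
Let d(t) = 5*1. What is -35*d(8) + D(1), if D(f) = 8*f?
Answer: -167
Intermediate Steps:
d(t) = 5
-35*d(8) + D(1) = -35*5 + 8*1 = -175 + 8 = -167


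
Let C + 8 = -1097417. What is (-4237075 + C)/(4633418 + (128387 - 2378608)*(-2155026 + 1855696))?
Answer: -1333625/168390821337 ≈ -7.9198e-6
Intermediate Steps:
C = -1097425 (C = -8 - 1097417 = -1097425)
(-4237075 + C)/(4633418 + (128387 - 2378608)*(-2155026 + 1855696)) = (-4237075 - 1097425)/(4633418 + (128387 - 2378608)*(-2155026 + 1855696)) = -5334500/(4633418 - 2250221*(-299330)) = -5334500/(4633418 + 673558651930) = -5334500/673563285348 = -5334500*1/673563285348 = -1333625/168390821337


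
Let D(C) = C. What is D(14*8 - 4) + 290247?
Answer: 290355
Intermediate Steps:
D(14*8 - 4) + 290247 = (14*8 - 4) + 290247 = (112 - 4) + 290247 = 108 + 290247 = 290355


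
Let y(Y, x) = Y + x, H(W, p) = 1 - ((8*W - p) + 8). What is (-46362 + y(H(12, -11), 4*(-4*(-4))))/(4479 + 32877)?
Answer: -41/33 ≈ -1.2424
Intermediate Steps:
H(W, p) = -7 + p - 8*W (H(W, p) = 1 - ((-p + 8*W) + 8) = 1 - (8 - p + 8*W) = 1 + (-8 + p - 8*W) = -7 + p - 8*W)
(-46362 + y(H(12, -11), 4*(-4*(-4))))/(4479 + 32877) = (-46362 + ((-7 - 11 - 8*12) + 4*(-4*(-4))))/(4479 + 32877) = (-46362 + ((-7 - 11 - 96) + 4*16))/37356 = (-46362 + (-114 + 64))*(1/37356) = (-46362 - 50)*(1/37356) = -46412*1/37356 = -41/33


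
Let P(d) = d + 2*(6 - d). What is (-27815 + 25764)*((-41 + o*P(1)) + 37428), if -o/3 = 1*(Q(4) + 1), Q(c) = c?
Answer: -76342322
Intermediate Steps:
P(d) = 12 - d (P(d) = d + (12 - 2*d) = 12 - d)
o = -15 (o = -3*(4 + 1) = -3*5 = -15)
(-27815 + 25764)*((-41 + o*P(1)) + 37428) = (-27815 + 25764)*((-41 - 15*(12 - 1*1)) + 37428) = -2051*((-41 - 15*(12 - 1)) + 37428) = -2051*((-41 - 15*11) + 37428) = -2051*((-41 - 165) + 37428) = -2051*(-206 + 37428) = -2051*37222 = -76342322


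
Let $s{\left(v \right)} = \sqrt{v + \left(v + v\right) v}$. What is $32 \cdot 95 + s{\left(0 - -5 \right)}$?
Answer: $3040 + \sqrt{55} \approx 3047.4$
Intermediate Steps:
$s{\left(v \right)} = \sqrt{v + 2 v^{2}}$ ($s{\left(v \right)} = \sqrt{v + 2 v v} = \sqrt{v + 2 v^{2}}$)
$32 \cdot 95 + s{\left(0 - -5 \right)} = 32 \cdot 95 + \sqrt{\left(0 - -5\right) \left(1 + 2 \left(0 - -5\right)\right)} = 3040 + \sqrt{\left(0 + 5\right) \left(1 + 2 \left(0 + 5\right)\right)} = 3040 + \sqrt{5 \left(1 + 2 \cdot 5\right)} = 3040 + \sqrt{5 \left(1 + 10\right)} = 3040 + \sqrt{5 \cdot 11} = 3040 + \sqrt{55}$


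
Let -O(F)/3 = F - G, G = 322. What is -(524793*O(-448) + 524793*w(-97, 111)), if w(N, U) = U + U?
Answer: -1328775876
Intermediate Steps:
O(F) = 966 - 3*F (O(F) = -3*(F - 1*322) = -3*(F - 322) = -3*(-322 + F) = 966 - 3*F)
w(N, U) = 2*U
-(524793*O(-448) + 524793*w(-97, 111)) = -(623454084 + 705321792) = -524793/(1/(222 + (966 + 1344))) = -524793/(1/(222 + 2310)) = -524793/(1/2532) = -524793/1/2532 = -524793*2532 = -1328775876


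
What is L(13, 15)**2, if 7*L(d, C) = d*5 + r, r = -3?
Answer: 3844/49 ≈ 78.449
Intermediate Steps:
L(d, C) = -3/7 + 5*d/7 (L(d, C) = (d*5 - 3)/7 = (5*d - 3)/7 = (-3 + 5*d)/7 = -3/7 + 5*d/7)
L(13, 15)**2 = (-3/7 + (5/7)*13)**2 = (-3/7 + 65/7)**2 = (62/7)**2 = 3844/49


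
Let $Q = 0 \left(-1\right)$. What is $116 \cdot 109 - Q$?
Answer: $12644$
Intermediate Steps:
$Q = 0$
$116 \cdot 109 - Q = 116 \cdot 109 - 0 = 12644 + 0 = 12644$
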